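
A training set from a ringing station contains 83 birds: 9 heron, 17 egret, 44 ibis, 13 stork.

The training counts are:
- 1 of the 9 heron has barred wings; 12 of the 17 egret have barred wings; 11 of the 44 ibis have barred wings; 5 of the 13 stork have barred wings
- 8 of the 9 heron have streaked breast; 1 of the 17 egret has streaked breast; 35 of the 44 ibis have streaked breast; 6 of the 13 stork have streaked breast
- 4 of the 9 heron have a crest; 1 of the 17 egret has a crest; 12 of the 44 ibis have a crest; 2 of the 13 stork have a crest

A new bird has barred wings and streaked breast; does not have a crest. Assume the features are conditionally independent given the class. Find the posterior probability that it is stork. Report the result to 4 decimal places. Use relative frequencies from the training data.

0.2061

heron: (9/83) × (1/9) × (8/9) × (5/9) ≈ 0.00594972
egret: (17/83) × (12/17) × (1/17) × (16/17) ≈ 0.00800434
ibis: (44/83) × (11/44) × (35/44) × (32/44) ≈ 0.0766703
stork: (13/83) × (5/13) × (6/13) × (11/13) ≈ 0.0235261
P(stork | x) = 0.0235261 / 0.11415046 ≈ 0.2061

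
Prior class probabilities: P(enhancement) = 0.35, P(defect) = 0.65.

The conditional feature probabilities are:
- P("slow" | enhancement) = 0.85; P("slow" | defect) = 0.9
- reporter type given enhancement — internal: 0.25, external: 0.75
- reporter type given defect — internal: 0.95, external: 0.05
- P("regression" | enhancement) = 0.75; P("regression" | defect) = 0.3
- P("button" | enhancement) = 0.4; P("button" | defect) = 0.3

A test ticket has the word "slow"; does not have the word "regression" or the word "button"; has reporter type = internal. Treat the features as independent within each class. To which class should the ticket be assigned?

defect

enhancement: 0.35 × 0.85 × 0.25 × (1−0.75) × (1−0.4) = 0.01115625
defect: 0.65 × 0.9 × 0.95 × (1−0.3) × (1−0.3) = 0.2723175
Highest score → defect.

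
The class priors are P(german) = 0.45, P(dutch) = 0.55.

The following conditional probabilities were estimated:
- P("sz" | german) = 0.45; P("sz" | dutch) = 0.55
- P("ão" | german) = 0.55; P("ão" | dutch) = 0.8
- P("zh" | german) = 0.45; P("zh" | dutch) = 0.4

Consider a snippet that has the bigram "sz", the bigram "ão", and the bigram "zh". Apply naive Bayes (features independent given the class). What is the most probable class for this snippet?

dutch

german: 0.45 × 0.45 × 0.55 × 0.45 = 0.05011875
dutch: 0.55 × 0.55 × 0.8 × 0.4 = 0.0968
Highest score → dutch.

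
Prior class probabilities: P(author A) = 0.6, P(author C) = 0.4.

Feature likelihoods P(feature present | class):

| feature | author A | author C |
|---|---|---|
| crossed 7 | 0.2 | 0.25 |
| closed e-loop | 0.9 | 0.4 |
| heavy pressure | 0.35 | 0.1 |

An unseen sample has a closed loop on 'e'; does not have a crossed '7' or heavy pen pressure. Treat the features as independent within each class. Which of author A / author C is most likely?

author A

author A: 0.6 × (1−0.2) × 0.9 × (1−0.35) = 0.2808
author C: 0.4 × (1−0.25) × 0.4 × (1−0.1) = 0.108
Highest score → author A.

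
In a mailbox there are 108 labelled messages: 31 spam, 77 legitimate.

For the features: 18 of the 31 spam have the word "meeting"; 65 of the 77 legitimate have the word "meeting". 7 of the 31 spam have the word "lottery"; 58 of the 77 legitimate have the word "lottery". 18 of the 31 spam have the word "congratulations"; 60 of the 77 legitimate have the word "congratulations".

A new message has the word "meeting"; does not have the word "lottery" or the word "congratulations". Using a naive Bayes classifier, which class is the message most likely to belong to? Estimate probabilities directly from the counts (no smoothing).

spam

spam: (31/108) × (18/31) × (24/31) × (13/31) ≈ 0.0541103
legitimate: (77/108) × (65/77) × (19/77) × (17/77) ≈ 0.0327877
Highest score → spam.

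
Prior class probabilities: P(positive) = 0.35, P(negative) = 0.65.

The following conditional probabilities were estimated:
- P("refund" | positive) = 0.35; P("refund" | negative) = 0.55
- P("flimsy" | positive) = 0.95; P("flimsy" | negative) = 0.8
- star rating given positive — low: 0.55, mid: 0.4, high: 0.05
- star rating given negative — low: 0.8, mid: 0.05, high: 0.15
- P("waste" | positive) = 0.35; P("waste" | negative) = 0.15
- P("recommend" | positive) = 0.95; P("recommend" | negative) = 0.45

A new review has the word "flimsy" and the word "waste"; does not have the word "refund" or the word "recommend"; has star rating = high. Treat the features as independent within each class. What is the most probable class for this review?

negative

positive: 0.35 × (1−0.35) × 0.95 × 0.05 × 0.35 × (1−0.95) = 0.000189109375
negative: 0.65 × (1−0.55) × 0.8 × 0.15 × 0.15 × (1−0.45) = 0.00289575
Highest score → negative.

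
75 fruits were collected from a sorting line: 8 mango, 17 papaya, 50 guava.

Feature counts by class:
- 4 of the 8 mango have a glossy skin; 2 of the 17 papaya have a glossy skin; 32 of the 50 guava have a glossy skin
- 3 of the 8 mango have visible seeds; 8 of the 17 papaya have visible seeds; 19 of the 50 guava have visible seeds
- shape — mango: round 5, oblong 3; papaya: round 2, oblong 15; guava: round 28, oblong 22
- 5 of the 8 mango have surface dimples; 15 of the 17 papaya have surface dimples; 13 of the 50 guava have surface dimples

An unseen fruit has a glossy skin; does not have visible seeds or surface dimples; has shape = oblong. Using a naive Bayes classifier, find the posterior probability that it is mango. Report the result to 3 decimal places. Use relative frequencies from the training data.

0.051

mango: (8/75) × (4/8) × (5/8) × (3/8) × (3/8) = 0.0046875
papaya: (17/75) × (2/17) × (9/17) × (15/17) × (2/17) ≈ 0.0014655
guava: (50/75) × (32/50) × (31/50) × (22/50) × (37/50) ≈ 0.0861321
P(mango | x) = 0.0046875 / 0.0922851 ≈ 0.051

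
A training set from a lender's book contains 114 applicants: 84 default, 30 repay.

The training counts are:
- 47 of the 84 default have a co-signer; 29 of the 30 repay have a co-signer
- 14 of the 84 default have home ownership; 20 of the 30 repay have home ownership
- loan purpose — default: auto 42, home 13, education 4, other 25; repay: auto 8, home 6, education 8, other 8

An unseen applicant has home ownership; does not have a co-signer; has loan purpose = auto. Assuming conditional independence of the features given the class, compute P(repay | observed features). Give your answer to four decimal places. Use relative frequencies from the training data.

0.0545

default: (84/114) × (37/84) × (14/84) × (42/84) ≈ 0.0270468
repay: (30/114) × (1/30) × (20/30) × (8/30) ≈ 0.00155945
P(repay | x) = 0.00155945 / 0.02860625 ≈ 0.0545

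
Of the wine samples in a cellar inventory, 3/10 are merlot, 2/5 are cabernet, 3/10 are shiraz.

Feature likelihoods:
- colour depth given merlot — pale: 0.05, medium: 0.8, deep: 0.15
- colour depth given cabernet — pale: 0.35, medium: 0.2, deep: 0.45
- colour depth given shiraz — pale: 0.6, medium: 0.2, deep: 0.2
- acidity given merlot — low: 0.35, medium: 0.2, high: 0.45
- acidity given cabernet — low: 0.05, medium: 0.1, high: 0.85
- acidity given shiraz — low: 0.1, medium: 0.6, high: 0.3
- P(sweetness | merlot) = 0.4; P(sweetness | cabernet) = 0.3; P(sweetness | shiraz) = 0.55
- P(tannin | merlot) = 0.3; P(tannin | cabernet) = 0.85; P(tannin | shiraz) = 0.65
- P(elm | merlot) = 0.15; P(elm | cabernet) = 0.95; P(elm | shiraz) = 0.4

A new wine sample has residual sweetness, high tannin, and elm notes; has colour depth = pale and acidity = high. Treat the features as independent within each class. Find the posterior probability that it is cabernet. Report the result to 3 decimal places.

0.786

merlot: 0.3 × 0.05 × 0.45 × 0.4 × 0.3 × 0.15 = 0.0001215
cabernet: 0.4 × 0.35 × 0.85 × 0.3 × 0.85 × 0.95 = 0.02882775
shiraz: 0.3 × 0.6 × 0.3 × 0.55 × 0.65 × 0.4 = 0.007722
P(cabernet | x) = 0.02882775 / 0.03667125 ≈ 0.786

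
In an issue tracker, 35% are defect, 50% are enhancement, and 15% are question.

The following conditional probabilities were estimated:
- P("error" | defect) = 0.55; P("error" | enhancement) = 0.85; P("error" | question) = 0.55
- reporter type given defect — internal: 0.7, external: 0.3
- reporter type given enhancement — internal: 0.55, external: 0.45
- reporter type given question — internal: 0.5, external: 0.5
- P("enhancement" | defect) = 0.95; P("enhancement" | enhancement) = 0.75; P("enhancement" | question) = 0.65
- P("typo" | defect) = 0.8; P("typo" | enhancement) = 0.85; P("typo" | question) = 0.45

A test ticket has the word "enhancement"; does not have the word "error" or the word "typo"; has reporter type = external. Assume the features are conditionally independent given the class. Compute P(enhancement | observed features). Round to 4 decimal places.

defect: 0.35 × (1−0.55) × 0.3 × 0.95 × (1−0.8) = 0.0089775
enhancement: 0.5 × (1−0.85) × 0.45 × 0.75 × (1−0.85) = 0.003796875
question: 0.15 × (1−0.55) × 0.5 × 0.65 × (1−0.45) = 0.012065625
P(enhancement | x) = 0.003796875 / 0.02484 ≈ 0.1529

0.1529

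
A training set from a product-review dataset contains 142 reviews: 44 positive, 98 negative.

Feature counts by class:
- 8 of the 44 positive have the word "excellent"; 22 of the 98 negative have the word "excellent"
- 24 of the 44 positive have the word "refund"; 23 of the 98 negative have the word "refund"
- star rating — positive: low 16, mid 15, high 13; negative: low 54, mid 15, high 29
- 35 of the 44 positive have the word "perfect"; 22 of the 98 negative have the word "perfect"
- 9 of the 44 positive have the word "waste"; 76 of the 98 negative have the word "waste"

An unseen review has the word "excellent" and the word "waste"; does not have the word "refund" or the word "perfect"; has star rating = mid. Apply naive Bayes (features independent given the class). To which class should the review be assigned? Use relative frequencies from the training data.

positive: (44/142) × (8/44) × (20/44) × (15/44) × (9/44) × (9/44) ≈ 0.000365256
negative: (98/142) × (22/98) × (75/98) × (15/98) × (76/98) × (76/98) ≈ 0.0109146
Highest score → negative.

negative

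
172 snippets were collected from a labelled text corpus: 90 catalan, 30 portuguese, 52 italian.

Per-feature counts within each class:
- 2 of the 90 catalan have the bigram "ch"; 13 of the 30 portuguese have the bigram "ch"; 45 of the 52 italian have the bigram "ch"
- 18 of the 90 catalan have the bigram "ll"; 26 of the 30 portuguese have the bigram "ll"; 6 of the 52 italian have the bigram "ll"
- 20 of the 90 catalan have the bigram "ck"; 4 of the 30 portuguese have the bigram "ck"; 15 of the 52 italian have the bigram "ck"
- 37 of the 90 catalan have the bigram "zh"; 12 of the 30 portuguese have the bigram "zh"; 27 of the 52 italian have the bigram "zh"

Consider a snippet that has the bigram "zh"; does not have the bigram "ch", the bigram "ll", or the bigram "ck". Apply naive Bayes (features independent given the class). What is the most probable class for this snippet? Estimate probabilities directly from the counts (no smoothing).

catalan

catalan: (90/172) × (88/90) × (72/90) × (70/90) × (37/90) ≈ 0.130876
portuguese: (30/172) × (17/30) × (4/30) × (26/30) × (12/30) ≈ 0.00456848
italian: (52/172) × (7/52) × (46/52) × (37/52) × (27/52) ≈ 0.013301
Highest score → catalan.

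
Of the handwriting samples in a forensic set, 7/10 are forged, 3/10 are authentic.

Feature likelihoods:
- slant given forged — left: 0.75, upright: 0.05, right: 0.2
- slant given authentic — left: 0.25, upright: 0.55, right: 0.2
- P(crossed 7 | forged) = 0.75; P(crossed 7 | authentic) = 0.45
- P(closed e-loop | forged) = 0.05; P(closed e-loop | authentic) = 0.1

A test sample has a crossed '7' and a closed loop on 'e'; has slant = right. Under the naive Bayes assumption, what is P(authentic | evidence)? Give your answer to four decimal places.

0.3396

forged: 0.7 × 0.2 × 0.75 × 0.05 = 0.00525
authentic: 0.3 × 0.2 × 0.45 × 0.1 = 0.0027
P(authentic | x) = 0.0027 / 0.00795 ≈ 0.3396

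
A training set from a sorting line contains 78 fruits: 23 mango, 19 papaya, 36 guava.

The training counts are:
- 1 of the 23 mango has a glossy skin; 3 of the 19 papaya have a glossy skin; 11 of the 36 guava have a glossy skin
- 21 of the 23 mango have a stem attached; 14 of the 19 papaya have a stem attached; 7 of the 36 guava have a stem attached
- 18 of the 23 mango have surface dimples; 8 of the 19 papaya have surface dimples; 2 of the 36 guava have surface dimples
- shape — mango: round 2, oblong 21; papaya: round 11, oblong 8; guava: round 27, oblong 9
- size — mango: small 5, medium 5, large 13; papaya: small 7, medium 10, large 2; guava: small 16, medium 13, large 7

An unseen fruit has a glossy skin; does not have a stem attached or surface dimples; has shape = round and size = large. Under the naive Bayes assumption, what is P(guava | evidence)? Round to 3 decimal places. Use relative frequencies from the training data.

0.977

mango: (23/78) × (1/23) × (2/23) × (5/23) × (2/23) × (13/23) ≈ 0.0000119115
papaya: (19/78) × (3/19) × (5/19) × (11/19) × (11/19) × (2/19) ≈ 0.000357106
guava: (36/78) × (11/36) × (29/36) × (34/36) × (27/36) × (7/36) ≈ 0.0156468
P(guava | x) = 0.0156468 / 0.0160158175 ≈ 0.977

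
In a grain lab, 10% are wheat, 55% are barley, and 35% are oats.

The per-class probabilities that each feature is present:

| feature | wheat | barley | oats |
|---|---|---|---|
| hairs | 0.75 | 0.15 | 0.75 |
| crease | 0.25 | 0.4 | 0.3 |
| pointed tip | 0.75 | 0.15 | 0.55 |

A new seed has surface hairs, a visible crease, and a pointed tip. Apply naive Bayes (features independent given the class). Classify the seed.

wheat: 0.1 × 0.75 × 0.25 × 0.75 = 0.0140625
barley: 0.55 × 0.15 × 0.4 × 0.15 = 0.00495
oats: 0.35 × 0.75 × 0.3 × 0.55 = 0.0433125
Highest score → oats.

oats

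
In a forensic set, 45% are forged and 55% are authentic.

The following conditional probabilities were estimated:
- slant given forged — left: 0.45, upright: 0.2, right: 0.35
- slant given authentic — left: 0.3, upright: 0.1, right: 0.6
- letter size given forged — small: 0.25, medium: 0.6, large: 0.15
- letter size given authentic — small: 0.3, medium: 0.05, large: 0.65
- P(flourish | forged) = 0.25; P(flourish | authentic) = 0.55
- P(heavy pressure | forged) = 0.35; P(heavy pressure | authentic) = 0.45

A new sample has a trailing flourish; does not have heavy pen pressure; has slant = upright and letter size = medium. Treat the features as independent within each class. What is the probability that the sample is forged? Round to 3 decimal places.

forged: 0.45 × 0.2 × 0.6 × 0.25 × (1−0.35) = 0.008775
authentic: 0.55 × 0.1 × 0.05 × 0.55 × (1−0.45) = 0.000831875
P(forged | x) = 0.008775 / 0.009606875 ≈ 0.913

0.913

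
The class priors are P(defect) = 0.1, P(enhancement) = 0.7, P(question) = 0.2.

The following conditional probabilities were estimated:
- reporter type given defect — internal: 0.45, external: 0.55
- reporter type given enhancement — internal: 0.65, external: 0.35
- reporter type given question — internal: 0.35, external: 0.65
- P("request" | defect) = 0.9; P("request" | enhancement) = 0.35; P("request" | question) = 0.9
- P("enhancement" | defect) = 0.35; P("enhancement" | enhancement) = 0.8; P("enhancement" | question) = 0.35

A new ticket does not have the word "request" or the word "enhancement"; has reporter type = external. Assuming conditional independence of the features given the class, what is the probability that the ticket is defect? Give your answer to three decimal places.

defect: 0.1 × 0.55 × (1−0.9) × (1−0.35) = 0.003575
enhancement: 0.7 × 0.35 × (1−0.35) × (1−0.8) = 0.03185
question: 0.2 × 0.65 × (1−0.9) × (1−0.35) = 0.00845
P(defect | x) = 0.003575 / 0.043875 ≈ 0.081

0.081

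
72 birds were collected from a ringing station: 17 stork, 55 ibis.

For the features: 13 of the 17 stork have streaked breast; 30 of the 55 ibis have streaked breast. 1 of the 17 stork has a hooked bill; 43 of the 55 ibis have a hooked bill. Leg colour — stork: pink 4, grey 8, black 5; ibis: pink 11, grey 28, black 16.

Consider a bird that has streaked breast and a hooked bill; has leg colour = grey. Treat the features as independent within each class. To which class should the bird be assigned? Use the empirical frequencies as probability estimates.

ibis

stork: (17/72) × (13/17) × (1/17) × (8/17) ≈ 0.00499808
ibis: (55/72) × (30/55) × (43/55) × (28/55) ≈ 0.16584
Highest score → ibis.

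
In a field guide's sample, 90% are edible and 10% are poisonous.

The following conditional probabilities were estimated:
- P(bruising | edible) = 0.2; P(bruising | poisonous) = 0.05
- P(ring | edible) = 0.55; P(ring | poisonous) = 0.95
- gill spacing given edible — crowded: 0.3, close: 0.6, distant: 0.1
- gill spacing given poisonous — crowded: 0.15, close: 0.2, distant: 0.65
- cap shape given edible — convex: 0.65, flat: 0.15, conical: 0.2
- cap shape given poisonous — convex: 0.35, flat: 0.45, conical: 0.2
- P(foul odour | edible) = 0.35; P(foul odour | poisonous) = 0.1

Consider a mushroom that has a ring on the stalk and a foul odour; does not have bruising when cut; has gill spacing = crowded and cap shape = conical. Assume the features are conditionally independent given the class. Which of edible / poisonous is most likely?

edible: 0.9 × (1−0.2) × 0.55 × 0.3 × 0.2 × 0.35 = 0.008316
poisonous: 0.1 × (1−0.05) × 0.95 × 0.15 × 0.2 × 0.1 = 0.00027075
Highest score → edible.

edible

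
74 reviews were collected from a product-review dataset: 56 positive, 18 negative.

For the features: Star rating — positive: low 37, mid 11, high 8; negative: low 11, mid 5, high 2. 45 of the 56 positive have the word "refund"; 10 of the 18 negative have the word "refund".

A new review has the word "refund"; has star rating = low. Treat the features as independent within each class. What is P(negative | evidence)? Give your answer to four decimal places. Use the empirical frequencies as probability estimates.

positive: (56/74) × (37/56) × (45/56) ≈ 0.401786
negative: (18/74) × (11/18) × (10/18) ≈ 0.0825826
P(negative | x) = 0.0825826 / 0.4843686 ≈ 0.1705

0.1705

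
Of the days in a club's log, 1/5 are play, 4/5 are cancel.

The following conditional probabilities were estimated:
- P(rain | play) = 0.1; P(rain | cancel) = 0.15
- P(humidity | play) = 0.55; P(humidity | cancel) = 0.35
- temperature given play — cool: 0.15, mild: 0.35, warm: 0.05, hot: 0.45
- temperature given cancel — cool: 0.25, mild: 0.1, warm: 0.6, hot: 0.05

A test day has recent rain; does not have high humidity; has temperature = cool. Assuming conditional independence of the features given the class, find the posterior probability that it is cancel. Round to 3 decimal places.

play: 0.2 × 0.1 × (1−0.55) × 0.15 = 0.00135
cancel: 0.8 × 0.15 × (1−0.35) × 0.25 = 0.0195
P(cancel | x) = 0.0195 / 0.02085 ≈ 0.935

0.935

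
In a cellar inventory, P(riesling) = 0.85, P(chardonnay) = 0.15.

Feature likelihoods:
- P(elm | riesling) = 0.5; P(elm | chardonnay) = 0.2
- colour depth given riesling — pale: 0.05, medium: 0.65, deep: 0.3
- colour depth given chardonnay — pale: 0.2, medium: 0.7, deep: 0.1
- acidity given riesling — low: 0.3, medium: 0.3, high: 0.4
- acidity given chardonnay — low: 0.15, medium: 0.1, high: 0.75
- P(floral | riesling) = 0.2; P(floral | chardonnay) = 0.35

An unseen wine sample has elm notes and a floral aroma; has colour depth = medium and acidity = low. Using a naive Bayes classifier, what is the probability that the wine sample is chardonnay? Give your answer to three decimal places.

riesling: 0.85 × 0.5 × 0.65 × 0.3 × 0.2 = 0.016575
chardonnay: 0.15 × 0.2 × 0.7 × 0.15 × 0.35 = 0.0011025
P(chardonnay | x) = 0.0011025 / 0.0176775 ≈ 0.062

0.062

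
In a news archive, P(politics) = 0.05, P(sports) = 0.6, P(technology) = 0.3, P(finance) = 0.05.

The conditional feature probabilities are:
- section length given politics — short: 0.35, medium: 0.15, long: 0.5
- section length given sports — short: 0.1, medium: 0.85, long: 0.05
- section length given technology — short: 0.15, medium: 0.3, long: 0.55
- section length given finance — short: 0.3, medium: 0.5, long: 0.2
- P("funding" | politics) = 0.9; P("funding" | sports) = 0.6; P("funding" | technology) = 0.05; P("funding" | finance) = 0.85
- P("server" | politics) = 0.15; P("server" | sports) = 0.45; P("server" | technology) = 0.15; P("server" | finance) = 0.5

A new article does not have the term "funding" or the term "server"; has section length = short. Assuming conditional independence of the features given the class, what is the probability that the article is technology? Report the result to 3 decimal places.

0.697

politics: 0.05 × 0.35 × (1−0.9) × (1−0.15) = 0.0014875
sports: 0.6 × 0.1 × (1−0.6) × (1−0.45) = 0.0132
technology: 0.3 × 0.15 × (1−0.05) × (1−0.15) = 0.0363375
finance: 0.05 × 0.3 × (1−0.85) × (1−0.5) = 0.001125
P(technology | x) = 0.0363375 / 0.05215 ≈ 0.697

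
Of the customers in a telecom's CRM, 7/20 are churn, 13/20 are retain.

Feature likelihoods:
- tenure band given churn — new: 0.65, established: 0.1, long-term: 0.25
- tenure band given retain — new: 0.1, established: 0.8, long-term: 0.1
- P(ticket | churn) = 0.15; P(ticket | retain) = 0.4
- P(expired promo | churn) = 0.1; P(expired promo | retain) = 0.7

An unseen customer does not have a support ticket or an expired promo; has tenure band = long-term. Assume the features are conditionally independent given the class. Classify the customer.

churn

churn: 0.35 × 0.25 × (1−0.15) × (1−0.1) = 0.0669375
retain: 0.65 × 0.1 × (1−0.4) × (1−0.7) = 0.0117
Highest score → churn.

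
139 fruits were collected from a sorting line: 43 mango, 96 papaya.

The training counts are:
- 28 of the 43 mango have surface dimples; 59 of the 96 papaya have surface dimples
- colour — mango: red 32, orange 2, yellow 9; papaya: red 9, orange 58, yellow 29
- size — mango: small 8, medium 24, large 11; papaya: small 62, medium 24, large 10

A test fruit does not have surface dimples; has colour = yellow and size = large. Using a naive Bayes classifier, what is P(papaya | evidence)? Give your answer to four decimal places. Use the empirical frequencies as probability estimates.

0.5918

mango: (43/139) × (15/43) × (9/43) × (11/43) ≈ 0.00577796
papaya: (96/139) × (37/96) × (29/96) × (10/96) ≈ 0.00837611
P(papaya | x) = 0.00837611 / 0.01415407 ≈ 0.5918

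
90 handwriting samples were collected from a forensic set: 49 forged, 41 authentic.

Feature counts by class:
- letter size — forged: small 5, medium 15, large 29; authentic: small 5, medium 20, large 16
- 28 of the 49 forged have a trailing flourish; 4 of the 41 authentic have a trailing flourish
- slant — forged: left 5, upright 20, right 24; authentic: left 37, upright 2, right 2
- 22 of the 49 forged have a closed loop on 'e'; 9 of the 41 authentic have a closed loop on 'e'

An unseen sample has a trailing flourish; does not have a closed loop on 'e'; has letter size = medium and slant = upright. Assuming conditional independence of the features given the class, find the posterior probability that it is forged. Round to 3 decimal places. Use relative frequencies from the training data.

forged: (49/90) × (15/49) × (28/49) × (20/49) × (27/49) ≈ 0.0214196
authentic: (41/90) × (20/41) × (4/41) × (2/41) × (32/41) ≈ 0.000825422
P(forged | x) = 0.0214196 / 0.022245022 ≈ 0.963

0.963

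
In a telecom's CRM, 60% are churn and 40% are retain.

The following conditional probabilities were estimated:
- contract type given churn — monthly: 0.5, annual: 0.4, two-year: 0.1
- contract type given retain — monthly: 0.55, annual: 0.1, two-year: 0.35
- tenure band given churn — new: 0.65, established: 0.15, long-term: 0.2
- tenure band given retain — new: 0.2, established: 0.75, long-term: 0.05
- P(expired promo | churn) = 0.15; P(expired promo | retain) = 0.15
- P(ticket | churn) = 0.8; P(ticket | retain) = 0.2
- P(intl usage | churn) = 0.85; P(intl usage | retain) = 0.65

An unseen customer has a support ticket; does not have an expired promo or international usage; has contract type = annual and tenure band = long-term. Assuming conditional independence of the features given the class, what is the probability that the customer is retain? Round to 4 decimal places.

0.0237

churn: 0.6 × 0.4 × 0.2 × (1−0.15) × 0.8 × (1−0.85) = 0.004896
retain: 0.4 × 0.1 × 0.05 × (1−0.15) × 0.2 × (1−0.65) = 0.000119
P(retain | x) = 0.000119 / 0.005015 ≈ 0.0237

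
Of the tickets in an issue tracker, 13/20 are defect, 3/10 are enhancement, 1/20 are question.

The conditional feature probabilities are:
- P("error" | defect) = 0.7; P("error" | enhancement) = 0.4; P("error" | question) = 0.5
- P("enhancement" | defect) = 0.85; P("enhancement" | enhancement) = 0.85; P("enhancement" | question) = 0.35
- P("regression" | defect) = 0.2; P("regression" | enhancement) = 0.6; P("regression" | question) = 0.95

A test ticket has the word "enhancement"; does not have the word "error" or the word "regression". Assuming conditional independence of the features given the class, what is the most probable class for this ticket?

defect: 0.65 × (1−0.7) × 0.85 × (1−0.2) = 0.1326
enhancement: 0.3 × (1−0.4) × 0.85 × (1−0.6) = 0.0612
question: 0.05 × (1−0.5) × 0.35 × (1−0.95) = 0.0004375
Highest score → defect.

defect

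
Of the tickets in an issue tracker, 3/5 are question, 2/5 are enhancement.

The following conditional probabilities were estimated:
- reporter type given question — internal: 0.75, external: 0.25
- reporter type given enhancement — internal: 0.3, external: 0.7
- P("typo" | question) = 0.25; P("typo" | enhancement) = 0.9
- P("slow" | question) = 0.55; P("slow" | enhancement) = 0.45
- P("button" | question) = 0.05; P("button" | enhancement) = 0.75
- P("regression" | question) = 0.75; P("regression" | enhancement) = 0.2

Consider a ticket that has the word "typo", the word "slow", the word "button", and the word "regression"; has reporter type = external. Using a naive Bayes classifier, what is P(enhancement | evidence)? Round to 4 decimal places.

question: 0.6 × 0.25 × 0.25 × 0.55 × 0.05 × 0.75 = 0.0007734375
enhancement: 0.4 × 0.7 × 0.9 × 0.45 × 0.75 × 0.2 = 0.01701
P(enhancement | x) = 0.01701 / 0.0177834375 ≈ 0.9565

0.9565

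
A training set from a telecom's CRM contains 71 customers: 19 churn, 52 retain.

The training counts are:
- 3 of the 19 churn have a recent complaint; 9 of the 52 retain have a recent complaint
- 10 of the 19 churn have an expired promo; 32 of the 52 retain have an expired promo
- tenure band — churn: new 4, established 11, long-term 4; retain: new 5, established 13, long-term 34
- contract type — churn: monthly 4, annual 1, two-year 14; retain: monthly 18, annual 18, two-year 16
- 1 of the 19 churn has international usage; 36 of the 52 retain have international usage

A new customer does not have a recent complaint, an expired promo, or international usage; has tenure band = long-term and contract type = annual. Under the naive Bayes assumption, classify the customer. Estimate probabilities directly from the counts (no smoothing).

churn: (19/71) × (16/19) × (9/19) × (4/19) × (1/19) × (18/19) ≈ 0.00112053
retain: (52/71) × (43/52) × (20/52) × (34/52) × (18/52) × (16/52) ≈ 0.0162218
Highest score → retain.

retain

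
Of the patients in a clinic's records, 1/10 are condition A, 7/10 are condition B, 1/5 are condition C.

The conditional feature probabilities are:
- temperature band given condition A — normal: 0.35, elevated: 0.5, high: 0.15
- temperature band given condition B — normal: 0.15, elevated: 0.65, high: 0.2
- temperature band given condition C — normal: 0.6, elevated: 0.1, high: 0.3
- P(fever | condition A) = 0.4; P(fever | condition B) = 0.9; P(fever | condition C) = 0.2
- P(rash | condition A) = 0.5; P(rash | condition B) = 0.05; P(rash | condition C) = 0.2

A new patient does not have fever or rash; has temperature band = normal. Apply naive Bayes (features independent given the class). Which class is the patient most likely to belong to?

condition A: 0.1 × 0.35 × (1−0.4) × (1−0.5) = 0.0105
condition B: 0.7 × 0.15 × (1−0.9) × (1−0.05) = 0.009975
condition C: 0.2 × 0.6 × (1−0.2) × (1−0.2) = 0.0768
Highest score → condition C.

condition C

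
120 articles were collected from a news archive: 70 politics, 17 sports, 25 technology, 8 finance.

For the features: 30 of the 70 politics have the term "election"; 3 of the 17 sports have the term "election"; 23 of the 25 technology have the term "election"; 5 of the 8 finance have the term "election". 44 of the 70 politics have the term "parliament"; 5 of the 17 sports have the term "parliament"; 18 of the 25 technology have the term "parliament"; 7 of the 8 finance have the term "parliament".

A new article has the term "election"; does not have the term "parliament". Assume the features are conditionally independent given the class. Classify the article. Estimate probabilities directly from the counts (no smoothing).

politics: (70/120) × (30/70) × (26/70) ≈ 0.0928571
sports: (17/120) × (3/17) × (12/17) ≈ 0.0176471
technology: (25/120) × (23/25) × (7/25) ≈ 0.0536667
finance: (8/120) × (5/8) × (1/8) ≈ 0.00520833
Highest score → politics.

politics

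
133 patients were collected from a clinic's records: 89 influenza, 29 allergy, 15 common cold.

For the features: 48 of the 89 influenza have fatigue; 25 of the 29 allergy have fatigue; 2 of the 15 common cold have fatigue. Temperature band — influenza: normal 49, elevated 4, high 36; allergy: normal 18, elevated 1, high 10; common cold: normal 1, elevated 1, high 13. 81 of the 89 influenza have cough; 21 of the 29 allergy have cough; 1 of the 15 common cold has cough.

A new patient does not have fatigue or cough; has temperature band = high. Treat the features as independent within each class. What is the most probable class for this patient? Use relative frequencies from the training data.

common cold

influenza: (89/133) × (41/89) × (36/89) × (8/89) ≈ 0.0112084
allergy: (29/133) × (4/29) × (10/29) × (8/29) ≈ 0.0028609
common cold: (15/133) × (13/15) × (13/15) × (14/15) ≈ 0.0790643
Highest score → common cold.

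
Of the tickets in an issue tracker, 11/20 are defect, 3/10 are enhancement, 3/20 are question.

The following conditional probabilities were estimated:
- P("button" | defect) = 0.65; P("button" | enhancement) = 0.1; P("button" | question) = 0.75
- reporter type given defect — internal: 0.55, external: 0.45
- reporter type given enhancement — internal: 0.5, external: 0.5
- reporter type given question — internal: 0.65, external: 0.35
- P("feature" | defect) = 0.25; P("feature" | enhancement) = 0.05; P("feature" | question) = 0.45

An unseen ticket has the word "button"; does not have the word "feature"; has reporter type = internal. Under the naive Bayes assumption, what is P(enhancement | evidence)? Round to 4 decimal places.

defect: 0.55 × 0.65 × 0.55 × (1−0.25) = 0.14746875
enhancement: 0.3 × 0.1 × 0.5 × (1−0.05) = 0.01425
question: 0.15 × 0.75 × 0.65 × (1−0.45) = 0.04021875
P(enhancement | x) = 0.01425 / 0.2019375 ≈ 0.0706

0.0706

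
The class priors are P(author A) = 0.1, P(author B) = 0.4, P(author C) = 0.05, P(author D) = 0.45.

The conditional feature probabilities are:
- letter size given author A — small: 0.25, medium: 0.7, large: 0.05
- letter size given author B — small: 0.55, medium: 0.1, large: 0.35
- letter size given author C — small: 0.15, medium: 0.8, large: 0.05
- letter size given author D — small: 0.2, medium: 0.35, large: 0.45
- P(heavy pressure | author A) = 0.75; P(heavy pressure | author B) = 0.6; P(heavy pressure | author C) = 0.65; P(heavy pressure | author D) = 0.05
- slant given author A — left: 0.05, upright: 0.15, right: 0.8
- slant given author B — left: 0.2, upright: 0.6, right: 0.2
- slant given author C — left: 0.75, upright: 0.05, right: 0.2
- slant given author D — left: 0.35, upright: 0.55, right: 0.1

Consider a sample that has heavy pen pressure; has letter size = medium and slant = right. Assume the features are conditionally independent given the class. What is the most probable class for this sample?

author A: 0.1 × 0.7 × 0.75 × 0.8 = 0.042
author B: 0.4 × 0.1 × 0.6 × 0.2 = 0.0048
author C: 0.05 × 0.8 × 0.65 × 0.2 = 0.0052
author D: 0.45 × 0.35 × 0.05 × 0.1 = 0.0007875
Highest score → author A.

author A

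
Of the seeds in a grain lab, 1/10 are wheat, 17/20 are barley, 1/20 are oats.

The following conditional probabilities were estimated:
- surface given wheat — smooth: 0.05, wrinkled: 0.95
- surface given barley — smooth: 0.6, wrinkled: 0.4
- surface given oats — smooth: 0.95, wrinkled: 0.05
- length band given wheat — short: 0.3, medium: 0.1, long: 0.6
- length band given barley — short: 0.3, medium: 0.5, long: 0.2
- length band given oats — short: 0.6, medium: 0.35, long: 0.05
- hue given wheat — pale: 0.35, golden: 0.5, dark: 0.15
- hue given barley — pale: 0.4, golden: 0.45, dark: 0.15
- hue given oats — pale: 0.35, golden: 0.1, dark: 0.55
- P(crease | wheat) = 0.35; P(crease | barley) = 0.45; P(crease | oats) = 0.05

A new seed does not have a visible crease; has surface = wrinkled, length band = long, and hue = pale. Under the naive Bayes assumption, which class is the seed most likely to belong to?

wheat: 0.1 × 0.95 × 0.6 × 0.35 × (1−0.35) = 0.0129675
barley: 0.85 × 0.4 × 0.2 × 0.4 × (1−0.45) = 0.01496
oats: 0.05 × 0.05 × 0.05 × 0.35 × (1−0.05) = 0.0000415625
Highest score → barley.

barley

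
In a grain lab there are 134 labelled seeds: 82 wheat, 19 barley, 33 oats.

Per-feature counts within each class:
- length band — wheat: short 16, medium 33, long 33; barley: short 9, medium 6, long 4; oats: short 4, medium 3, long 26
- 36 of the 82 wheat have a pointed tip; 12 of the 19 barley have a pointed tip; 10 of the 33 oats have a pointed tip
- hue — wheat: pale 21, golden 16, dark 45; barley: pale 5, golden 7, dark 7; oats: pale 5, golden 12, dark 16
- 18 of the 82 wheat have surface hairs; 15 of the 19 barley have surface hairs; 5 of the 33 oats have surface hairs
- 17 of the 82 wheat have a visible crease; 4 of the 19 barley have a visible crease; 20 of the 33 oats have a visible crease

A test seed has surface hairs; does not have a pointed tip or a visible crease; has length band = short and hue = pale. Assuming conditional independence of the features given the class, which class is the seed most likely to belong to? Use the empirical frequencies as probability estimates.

wheat: (82/134) × (16/82) × (46/82) × (21/82) × (18/82) × (65/82) ≈ 0.00298485
barley: (19/134) × (9/19) × (7/19) × (5/19) × (15/19) × (15/19) ≈ 0.00405858
oats: (33/134) × (4/33) × (23/33) × (5/33) × (5/33) × (13/33) ≈ 0.000188153
Highest score → barley.

barley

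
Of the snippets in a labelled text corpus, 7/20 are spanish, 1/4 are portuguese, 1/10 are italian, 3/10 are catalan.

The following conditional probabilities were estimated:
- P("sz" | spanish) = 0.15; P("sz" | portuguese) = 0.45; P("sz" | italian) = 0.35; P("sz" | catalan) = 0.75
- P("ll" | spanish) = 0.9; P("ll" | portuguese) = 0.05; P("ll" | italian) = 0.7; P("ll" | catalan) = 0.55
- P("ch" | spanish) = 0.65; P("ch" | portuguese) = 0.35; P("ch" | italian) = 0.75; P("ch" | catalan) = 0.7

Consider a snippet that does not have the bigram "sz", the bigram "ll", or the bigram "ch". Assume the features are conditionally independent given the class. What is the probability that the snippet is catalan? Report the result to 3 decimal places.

0.092

spanish: 0.35 × (1−0.15) × (1−0.9) × (1−0.65) = 0.0104125
portuguese: 0.25 × (1−0.45) × (1−0.05) × (1−0.35) = 0.08490625
italian: 0.1 × (1−0.35) × (1−0.7) × (1−0.75) = 0.004875
catalan: 0.3 × (1−0.75) × (1−0.55) × (1−0.7) = 0.010125
P(catalan | x) = 0.010125 / 0.11031875 ≈ 0.092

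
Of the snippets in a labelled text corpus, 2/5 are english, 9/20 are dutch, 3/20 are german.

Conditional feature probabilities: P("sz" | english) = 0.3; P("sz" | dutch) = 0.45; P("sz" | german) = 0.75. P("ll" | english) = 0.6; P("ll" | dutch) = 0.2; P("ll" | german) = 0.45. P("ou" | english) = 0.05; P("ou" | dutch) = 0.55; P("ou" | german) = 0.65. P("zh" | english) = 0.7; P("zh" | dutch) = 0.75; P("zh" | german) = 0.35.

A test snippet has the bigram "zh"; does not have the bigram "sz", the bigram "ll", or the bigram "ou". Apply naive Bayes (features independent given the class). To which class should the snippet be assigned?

english

english: 0.4 × (1−0.3) × (1−0.6) × (1−0.05) × 0.7 = 0.07448
dutch: 0.45 × (1−0.45) × (1−0.2) × (1−0.55) × 0.75 = 0.066825
german: 0.15 × (1−0.75) × (1−0.45) × (1−0.65) × 0.35 = 0.0025265625
Highest score → english.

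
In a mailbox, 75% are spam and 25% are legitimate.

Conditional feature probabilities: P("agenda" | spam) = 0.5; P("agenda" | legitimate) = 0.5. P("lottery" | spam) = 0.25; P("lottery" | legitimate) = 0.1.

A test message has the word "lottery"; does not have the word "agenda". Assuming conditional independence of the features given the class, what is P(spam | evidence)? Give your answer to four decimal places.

0.8824

spam: 0.75 × (1−0.5) × 0.25 = 0.09375
legitimate: 0.25 × (1−0.5) × 0.1 = 0.0125
P(spam | x) = 0.09375 / 0.10625 ≈ 0.8824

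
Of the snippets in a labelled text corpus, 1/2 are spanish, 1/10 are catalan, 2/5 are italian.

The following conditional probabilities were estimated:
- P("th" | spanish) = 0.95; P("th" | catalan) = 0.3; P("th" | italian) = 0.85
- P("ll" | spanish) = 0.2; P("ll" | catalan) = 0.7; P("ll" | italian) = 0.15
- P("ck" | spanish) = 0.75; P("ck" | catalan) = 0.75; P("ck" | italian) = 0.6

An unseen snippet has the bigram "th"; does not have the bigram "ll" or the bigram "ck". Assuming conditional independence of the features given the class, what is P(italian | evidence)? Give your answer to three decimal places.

0.543

spanish: 0.5 × 0.95 × (1−0.2) × (1−0.75) = 0.095
catalan: 0.1 × 0.3 × (1−0.7) × (1−0.75) = 0.00225
italian: 0.4 × 0.85 × (1−0.15) × (1−0.6) = 0.1156
P(italian | x) = 0.1156 / 0.21285 ≈ 0.543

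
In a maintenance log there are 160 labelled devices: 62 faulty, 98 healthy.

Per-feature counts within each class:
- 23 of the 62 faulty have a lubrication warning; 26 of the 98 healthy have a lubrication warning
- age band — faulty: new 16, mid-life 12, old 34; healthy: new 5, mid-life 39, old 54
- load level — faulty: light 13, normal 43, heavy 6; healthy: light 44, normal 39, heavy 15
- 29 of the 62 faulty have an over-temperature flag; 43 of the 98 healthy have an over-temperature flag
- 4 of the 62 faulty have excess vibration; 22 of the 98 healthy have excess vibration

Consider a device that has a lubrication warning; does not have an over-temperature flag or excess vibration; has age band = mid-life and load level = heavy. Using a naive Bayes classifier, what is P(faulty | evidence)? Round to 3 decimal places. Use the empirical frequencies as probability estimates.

faulty: (62/160) × (23/62) × (12/62) × (6/62) × (33/62) × (58/62) ≈ 0.00134065
healthy: (98/160) × (26/98) × (39/98) × (15/98) × (55/98) × (76/98) ≈ 0.00430805
P(faulty | x) = 0.00134065 / 0.0056487 ≈ 0.237

0.237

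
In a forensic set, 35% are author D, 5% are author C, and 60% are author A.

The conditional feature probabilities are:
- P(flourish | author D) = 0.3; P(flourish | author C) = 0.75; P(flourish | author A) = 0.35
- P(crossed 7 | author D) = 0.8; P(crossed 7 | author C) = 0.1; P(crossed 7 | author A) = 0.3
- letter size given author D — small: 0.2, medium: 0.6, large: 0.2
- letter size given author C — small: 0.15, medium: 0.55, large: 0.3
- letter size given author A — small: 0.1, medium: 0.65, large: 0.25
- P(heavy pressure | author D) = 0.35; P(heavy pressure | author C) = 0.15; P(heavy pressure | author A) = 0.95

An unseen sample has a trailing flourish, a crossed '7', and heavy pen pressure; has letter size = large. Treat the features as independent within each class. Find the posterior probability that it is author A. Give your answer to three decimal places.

author D: 0.35 × 0.3 × 0.8 × 0.2 × 0.35 = 0.00588
author C: 0.05 × 0.75 × 0.1 × 0.3 × 0.15 = 0.00016875
author A: 0.6 × 0.35 × 0.3 × 0.25 × 0.95 = 0.0149625
P(author A | x) = 0.0149625 / 0.02101125 ≈ 0.712

0.712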